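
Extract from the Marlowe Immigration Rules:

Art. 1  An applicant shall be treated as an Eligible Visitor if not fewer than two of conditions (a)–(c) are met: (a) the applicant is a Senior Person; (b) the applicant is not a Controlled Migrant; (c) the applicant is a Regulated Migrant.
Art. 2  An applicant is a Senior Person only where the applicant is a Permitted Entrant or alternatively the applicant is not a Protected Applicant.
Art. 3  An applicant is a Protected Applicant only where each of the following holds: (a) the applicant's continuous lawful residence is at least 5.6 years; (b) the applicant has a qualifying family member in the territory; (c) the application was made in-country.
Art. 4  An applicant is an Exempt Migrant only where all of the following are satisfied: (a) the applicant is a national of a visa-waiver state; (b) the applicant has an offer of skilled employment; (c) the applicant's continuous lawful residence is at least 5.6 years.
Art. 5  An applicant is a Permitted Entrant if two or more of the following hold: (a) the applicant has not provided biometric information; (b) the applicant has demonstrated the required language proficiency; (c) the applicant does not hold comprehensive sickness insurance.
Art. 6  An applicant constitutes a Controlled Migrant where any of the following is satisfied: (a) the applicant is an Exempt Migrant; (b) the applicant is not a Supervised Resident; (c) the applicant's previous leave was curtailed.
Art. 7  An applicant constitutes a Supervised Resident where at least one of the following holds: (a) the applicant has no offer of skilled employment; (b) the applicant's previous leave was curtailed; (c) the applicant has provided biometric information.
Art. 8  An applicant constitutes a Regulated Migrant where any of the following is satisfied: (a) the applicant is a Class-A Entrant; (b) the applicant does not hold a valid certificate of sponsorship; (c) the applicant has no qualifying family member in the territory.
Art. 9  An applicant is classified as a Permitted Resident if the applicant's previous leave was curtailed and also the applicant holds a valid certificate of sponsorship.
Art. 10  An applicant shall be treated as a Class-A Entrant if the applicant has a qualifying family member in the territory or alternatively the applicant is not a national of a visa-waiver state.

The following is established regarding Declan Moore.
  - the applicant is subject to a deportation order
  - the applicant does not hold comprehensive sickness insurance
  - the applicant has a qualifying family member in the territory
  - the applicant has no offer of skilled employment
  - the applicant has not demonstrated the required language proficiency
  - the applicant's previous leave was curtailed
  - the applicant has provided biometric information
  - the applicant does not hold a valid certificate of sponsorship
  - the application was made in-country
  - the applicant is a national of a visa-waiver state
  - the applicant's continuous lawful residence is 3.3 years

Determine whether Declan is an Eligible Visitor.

Yes

article 5 — Permitted Entrant: the applicant has not provided biometric information? no; the applicant has demonstrated the required language proficiency? no; the applicant does not hold comprehensive sickness insurance? yes — 1 of 3 hold (need ≥2) → not satisfied.
article 3 — Protected Applicant: [applicant's continuous lawful residence: 3.3 years ≥ 5.6 years? no] AND [the applicant has a qualifying family member in the territory? yes] AND [the application was made in-country? yes] → not satisfied.
article 2 — Senior Person: [Permitted Entrant (article 5)? no] OR [not a Protected Applicant (article 3)? yes] → satisfied.
article 4 — Exempt Migrant: [the applicant is a national of a visa-waiver state? yes] AND [the applicant has an offer of skilled employment? no] AND [applicant's continuous lawful residence: 3.3 years ≥ 5.6 years? no] → not satisfied.
article 7 — Supervised Resident: [the applicant has no offer of skilled employment? yes] OR [the applicant's previous leave was curtailed? yes] OR [the applicant has provided biometric information? yes] → satisfied.
article 6 — Controlled Migrant: [Exempt Migrant (article 4)? no] OR [not a Supervised Resident (article 7)? no] OR [the applicant's previous leave was curtailed? yes] → satisfied.
article 10 — Class-A Entrant: [the applicant has a qualifying family member in the territory? yes] OR [the applicant is not a national of a visa-waiver state? no] → satisfied.
article 8 — Regulated Migrant: [Class-A Entrant (article 10)? yes] OR [the applicant does not hold a valid certificate of sponsorship? yes] OR [the applicant has no qualifying family member in the territory? no] → satisfied.
article 1 — Eligible Visitor: Senior Person (article 2)? yes; not a Controlled Migrant (article 6)? no; Regulated Migrant (article 8)? yes — 2 of 3 hold (need ≥2) → satisfied.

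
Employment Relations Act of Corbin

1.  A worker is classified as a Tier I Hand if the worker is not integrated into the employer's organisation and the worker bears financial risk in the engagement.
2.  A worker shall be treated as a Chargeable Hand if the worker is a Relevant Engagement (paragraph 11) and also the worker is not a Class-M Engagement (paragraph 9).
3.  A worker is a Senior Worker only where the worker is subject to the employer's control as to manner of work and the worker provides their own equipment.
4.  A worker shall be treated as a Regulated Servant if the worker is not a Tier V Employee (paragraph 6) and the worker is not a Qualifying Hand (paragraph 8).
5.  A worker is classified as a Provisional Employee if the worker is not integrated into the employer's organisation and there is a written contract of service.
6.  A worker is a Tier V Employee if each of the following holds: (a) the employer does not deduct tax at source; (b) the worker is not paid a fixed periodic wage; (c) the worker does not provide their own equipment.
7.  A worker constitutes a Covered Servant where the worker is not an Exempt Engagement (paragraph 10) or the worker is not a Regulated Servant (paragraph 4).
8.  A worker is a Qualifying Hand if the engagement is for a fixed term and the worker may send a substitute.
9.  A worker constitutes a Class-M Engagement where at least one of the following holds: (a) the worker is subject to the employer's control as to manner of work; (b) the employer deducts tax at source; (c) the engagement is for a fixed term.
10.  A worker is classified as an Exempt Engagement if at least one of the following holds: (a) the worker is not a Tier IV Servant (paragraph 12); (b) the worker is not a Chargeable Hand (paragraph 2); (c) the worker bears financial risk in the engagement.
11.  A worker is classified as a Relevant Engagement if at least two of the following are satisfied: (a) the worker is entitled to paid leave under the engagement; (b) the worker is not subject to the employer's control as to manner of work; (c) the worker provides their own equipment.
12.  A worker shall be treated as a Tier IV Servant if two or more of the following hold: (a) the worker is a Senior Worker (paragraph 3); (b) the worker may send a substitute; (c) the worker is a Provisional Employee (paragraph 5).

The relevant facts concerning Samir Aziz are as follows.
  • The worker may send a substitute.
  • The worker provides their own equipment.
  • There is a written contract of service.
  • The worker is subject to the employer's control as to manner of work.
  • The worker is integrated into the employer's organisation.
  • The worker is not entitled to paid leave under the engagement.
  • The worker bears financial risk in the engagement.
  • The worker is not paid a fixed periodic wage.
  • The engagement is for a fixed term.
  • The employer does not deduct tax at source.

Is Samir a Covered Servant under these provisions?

Yes

paragraph 3 — Senior Worker: [the worker is subject to the employer's control as to manner of work? yes] AND [the worker provides their own equipment? yes] → satisfied.
paragraph 5 — Provisional Employee: [the worker is not integrated into the employer's organisation? no] AND [there is a written contract of service? yes] → not satisfied.
paragraph 12 — Tier IV Servant: Senior Worker (paragraph 3)? yes; the worker may send a substitute? yes; Provisional Employee (paragraph 5)? no — 2 of 3 hold (need ≥2) → satisfied.
paragraph 11 — Relevant Engagement: the worker is entitled to paid leave under the engagement? no; the worker is not subject to the employer's control as to manner of work? no; the worker provides their own equipment? yes — 1 of 3 hold (need ≥2) → not satisfied.
paragraph 9 — Class-M Engagement: [the worker is subject to the employer's control as to manner of work? yes] OR [the employer deducts tax at source? no] OR [the engagement is for a fixed term? yes] → satisfied.
paragraph 2 — Chargeable Hand: [Relevant Engagement (paragraph 11)? no] AND [not a Class-M Engagement (paragraph 9)? no] → not satisfied.
paragraph 10 — Exempt Engagement: [not a Tier IV Servant (paragraph 12)? no] OR [not a Chargeable Hand (paragraph 2)? yes] OR [the worker bears financial risk in the engagement? yes] → satisfied.
paragraph 6 — Tier V Employee: [the employer does not deduct tax at source? yes] AND [the worker is not paid a fixed periodic wage? yes] AND [the worker does not provide their own equipment? no] → not satisfied.
paragraph 8 — Qualifying Hand: [the engagement is for a fixed term? yes] AND [the worker may send a substitute? yes] → satisfied.
paragraph 4 — Regulated Servant: [not a Tier V Employee (paragraph 6)? yes] AND [not a Qualifying Hand (paragraph 8)? no] → not satisfied.
paragraph 7 — Covered Servant: [not an Exempt Engagement (paragraph 10)? no] OR [not a Regulated Servant (paragraph 4)? yes] → satisfied.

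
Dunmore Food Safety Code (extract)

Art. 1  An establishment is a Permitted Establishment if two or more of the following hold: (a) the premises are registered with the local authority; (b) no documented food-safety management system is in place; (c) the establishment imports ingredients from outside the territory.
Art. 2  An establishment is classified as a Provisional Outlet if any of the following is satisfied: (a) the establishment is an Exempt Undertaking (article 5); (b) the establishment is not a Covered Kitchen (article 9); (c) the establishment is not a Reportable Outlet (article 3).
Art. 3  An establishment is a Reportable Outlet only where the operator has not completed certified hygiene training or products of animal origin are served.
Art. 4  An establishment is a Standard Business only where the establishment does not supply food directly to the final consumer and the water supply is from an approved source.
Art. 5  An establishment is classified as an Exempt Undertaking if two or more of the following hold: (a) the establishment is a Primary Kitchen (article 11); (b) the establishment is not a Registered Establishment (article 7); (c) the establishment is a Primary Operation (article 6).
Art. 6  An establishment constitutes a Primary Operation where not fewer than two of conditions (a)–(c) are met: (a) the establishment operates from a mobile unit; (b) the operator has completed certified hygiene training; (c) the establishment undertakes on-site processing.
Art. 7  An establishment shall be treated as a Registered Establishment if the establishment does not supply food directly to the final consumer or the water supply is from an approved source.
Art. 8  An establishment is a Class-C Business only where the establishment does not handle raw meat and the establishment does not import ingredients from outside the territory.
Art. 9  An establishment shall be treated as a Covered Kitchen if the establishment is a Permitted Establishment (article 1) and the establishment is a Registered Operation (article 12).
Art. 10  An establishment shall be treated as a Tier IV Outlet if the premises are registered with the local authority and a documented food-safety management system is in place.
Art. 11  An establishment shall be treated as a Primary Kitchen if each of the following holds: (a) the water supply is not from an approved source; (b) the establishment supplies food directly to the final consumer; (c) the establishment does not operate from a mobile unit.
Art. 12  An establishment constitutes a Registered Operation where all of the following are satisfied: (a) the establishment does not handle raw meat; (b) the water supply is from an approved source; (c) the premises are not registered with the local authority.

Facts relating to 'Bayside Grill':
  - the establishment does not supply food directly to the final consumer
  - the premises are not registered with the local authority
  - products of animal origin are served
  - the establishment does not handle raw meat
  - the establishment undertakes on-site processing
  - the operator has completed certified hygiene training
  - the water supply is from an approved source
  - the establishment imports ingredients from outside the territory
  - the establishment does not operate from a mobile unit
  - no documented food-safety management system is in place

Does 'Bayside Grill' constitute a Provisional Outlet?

No

article 11 — Primary Kitchen: [the water supply is not from an approved source? no] AND [the establishment supplies food directly to the final consumer? no] AND [the establishment does not operate from a mobile unit? yes] → not satisfied.
article 7 — Registered Establishment: [the establishment does not supply food directly to the final consumer? yes] OR [the water supply is from an approved source? yes] → satisfied.
article 6 — Primary Operation: the establishment operates from a mobile unit? no; the operator has completed certified hygiene training? yes; the establishment undertakes on-site processing? yes — 2 of 3 hold (need ≥2) → satisfied.
article 5 — Exempt Undertaking: Primary Kitchen (article 11)? no; not a Registered Establishment (article 7)? no; Primary Operation (article 6)? yes — 1 of 3 hold (need ≥2) → not satisfied.
article 1 — Permitted Establishment: the premises are registered with the local authority? no; no documented food-safety management system is in place? yes; the establishment imports ingredients from outside the territory? yes — 2 of 3 hold (need ≥2) → satisfied.
article 12 — Registered Operation: [the establishment does not handle raw meat? yes] AND [the water supply is from an approved source? yes] AND [the premises are not registered with the local authority? yes] → satisfied.
article 9 — Covered Kitchen: [Permitted Establishment (article 1)? yes] AND [Registered Operation (article 12)? yes] → satisfied.
article 3 — Reportable Outlet: [the operator has not completed certified hygiene training? no] OR [products of animal origin are served? yes] → satisfied.
article 2 — Provisional Outlet: [Exempt Undertaking (article 5)? no] OR [not a Covered Kitchen (article 9)? no] OR [not a Reportable Outlet (article 3)? no] → not satisfied.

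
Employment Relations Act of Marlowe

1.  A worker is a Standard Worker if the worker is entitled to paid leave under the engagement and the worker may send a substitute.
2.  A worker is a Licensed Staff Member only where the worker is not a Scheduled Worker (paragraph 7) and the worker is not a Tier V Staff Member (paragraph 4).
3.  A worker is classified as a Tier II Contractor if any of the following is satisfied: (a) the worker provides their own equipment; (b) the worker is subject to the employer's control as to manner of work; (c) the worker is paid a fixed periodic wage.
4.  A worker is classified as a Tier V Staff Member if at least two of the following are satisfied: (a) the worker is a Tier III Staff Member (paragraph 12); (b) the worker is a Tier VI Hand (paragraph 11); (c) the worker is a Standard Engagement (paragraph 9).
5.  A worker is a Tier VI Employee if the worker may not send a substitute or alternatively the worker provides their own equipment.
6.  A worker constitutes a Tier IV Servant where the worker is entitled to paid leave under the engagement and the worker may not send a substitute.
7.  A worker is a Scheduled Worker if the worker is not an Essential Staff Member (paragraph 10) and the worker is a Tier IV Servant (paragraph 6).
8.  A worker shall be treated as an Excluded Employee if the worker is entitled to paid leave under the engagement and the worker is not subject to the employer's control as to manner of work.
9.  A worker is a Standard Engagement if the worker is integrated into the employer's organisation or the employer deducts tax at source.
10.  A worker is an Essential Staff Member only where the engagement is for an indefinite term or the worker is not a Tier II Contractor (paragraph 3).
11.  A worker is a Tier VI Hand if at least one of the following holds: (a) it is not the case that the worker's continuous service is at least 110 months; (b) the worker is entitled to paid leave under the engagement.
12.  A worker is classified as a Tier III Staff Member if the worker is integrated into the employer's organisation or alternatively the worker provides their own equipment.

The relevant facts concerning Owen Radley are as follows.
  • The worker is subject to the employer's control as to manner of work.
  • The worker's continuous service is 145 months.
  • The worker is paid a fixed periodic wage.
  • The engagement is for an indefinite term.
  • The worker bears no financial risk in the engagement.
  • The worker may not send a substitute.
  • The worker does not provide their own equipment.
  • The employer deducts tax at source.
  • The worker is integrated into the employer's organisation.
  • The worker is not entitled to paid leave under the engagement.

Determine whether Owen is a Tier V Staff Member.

paragraph 12 — Tier III Staff Member: [the worker is integrated into the employer's organisation? yes] OR [the worker provides their own equipment? no] → satisfied.
paragraph 11 — Tier VI Hand: [worker's continuous service: 145 months ≥ 110 months? yes, so negated condition no] OR [the worker is entitled to paid leave under the engagement? no] → not satisfied.
paragraph 9 — Standard Engagement: [the worker is integrated into the employer's organisation? yes] OR [the employer deducts tax at source? yes] → satisfied.
paragraph 4 — Tier V Staff Member: Tier III Staff Member (paragraph 12)? yes; Tier VI Hand (paragraph 11)? no; Standard Engagement (paragraph 9)? yes — 2 of 3 hold (need ≥2) → satisfied.

Yes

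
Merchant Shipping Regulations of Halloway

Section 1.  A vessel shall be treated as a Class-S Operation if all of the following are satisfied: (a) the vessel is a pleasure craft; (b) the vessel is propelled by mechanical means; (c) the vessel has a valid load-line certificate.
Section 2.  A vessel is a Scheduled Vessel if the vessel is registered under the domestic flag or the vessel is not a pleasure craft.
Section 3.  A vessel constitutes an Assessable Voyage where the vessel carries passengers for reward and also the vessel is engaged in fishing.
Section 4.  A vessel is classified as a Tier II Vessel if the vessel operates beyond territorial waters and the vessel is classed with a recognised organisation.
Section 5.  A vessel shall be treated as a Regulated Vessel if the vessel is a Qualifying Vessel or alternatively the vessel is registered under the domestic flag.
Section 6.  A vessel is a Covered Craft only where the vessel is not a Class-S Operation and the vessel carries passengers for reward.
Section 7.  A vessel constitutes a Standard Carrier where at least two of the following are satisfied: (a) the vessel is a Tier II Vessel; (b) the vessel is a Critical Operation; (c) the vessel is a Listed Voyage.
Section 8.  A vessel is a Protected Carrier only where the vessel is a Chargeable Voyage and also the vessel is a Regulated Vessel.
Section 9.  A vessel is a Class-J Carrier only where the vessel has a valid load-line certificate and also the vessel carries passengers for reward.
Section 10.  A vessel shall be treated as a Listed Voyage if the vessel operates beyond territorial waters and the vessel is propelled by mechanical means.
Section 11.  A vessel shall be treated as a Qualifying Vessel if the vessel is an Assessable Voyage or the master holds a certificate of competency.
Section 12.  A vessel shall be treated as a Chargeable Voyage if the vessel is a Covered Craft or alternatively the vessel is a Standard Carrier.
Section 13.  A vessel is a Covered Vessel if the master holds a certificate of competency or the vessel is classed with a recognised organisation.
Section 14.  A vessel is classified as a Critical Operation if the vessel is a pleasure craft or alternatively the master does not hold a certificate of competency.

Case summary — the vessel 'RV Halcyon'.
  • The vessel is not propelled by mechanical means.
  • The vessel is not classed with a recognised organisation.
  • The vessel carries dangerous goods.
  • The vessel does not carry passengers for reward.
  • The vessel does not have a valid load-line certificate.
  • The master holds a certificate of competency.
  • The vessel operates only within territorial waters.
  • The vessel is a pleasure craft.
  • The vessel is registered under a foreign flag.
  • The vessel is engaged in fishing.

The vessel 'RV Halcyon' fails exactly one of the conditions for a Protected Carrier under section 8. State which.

Under section 1: the vessel is a pleasure craft? yes; and the vessel is propelled by mechanical means? no; and the vessel has a valid load-line certificate? no. So the vessel is not a Class-S Operation.
Under section 6: not a Class-S Operation (section 1)? yes; and the vessel carries passengers for reward? no. So the vessel is not a Covered Craft.
Under section 4: the vessel operates beyond territorial waters? no; and the vessel is classed with a recognised organisation? no. So the vessel is not a Tier II Vessel.
Under section 14: the vessel is a pleasure craft? yes; or the master does not hold a certificate of competency? no. So the vessel is a Critical Operation.
Under section 10: the vessel operates beyond territorial waters? no; and the vessel is propelled by mechanical means? no. So the vessel is not a Listed Voyage.
Under section 7: Tier II Vessel (section 4)? no; Critical Operation (section 14)? yes; Listed Voyage (section 10)? no — 1 of 3 hold (need ≥2) → not satisfied.
Under section 12: Covered Craft (section 6)? no; or Standard Carrier (section 7)? no. So the vessel is not a Chargeable Voyage.
Under section 3: the vessel carries passengers for reward? no; and the vessel is engaged in fishing? yes. So the vessel is not an Assessable Voyage.
Under section 11: Assessable Voyage (section 3)? no; or the master holds a certificate of competency? yes. So the vessel is a Qualifying Vessel.
Under section 5: Qualifying Vessel (section 11)? yes; or the vessel is registered under the domestic flag? no. So the vessel is a Regulated Vessel.
Under section 8: Chargeable Voyage (section 12)? no; and Regulated Vessel (section 5)? yes. So the vessel is not a Protected Carrier.

Chargeable Voyage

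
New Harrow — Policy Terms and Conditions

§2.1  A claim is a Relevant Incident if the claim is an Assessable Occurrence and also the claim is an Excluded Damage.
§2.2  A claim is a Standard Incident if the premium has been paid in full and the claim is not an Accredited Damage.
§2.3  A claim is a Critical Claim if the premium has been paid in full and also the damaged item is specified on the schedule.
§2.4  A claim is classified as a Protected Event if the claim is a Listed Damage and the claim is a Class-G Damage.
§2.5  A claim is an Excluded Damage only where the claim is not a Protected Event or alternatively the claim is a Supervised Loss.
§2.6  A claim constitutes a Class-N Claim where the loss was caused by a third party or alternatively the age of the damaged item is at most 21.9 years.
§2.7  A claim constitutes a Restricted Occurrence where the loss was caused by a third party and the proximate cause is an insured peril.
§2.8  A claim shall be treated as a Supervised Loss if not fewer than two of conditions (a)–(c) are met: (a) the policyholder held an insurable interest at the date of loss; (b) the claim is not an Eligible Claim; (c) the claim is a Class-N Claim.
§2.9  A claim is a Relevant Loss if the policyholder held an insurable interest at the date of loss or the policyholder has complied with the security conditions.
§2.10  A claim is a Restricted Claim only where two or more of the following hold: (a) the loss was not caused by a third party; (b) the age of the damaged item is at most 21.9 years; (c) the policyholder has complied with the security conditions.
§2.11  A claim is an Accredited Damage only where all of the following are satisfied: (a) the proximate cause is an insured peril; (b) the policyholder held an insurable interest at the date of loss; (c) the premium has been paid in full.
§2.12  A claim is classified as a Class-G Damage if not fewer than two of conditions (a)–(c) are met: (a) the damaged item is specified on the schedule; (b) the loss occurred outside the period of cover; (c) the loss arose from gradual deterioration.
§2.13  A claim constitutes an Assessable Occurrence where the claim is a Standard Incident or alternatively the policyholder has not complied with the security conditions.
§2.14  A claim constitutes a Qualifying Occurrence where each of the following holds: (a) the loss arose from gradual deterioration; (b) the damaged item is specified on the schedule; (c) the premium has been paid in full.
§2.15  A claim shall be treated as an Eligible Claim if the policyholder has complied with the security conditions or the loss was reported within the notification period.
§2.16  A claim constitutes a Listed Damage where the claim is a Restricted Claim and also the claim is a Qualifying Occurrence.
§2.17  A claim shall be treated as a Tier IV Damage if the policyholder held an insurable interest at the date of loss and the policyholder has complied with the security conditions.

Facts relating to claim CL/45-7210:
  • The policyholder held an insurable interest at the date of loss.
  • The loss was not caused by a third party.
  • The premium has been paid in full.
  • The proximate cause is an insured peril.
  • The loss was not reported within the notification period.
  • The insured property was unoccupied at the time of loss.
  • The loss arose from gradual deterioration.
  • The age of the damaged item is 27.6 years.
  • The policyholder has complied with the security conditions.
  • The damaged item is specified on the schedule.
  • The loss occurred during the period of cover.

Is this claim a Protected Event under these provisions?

Yes

§2.10 — Restricted Claim: the loss was not caused by a third party? yes; age of the damaged item: 27.6 years ≤ 21.9 years? no; the policyholder has complied with the security conditions? yes — 2 of 3 hold (need ≥2) → satisfied.
§2.14 — Qualifying Occurrence: [the loss arose from gradual deterioration? yes] AND [the damaged item is specified on the schedule? yes] AND [the premium has been paid in full? yes] → satisfied.
§2.16 — Listed Damage: [Restricted Claim (§2.10)? yes] AND [Qualifying Occurrence (§2.14)? yes] → satisfied.
§2.12 — Class-G Damage: the damaged item is specified on the schedule? yes; the loss occurred outside the period of cover? no; the loss arose from gradual deterioration? yes — 2 of 3 hold (need ≥2) → satisfied.
§2.4 — Protected Event: [Listed Damage (§2.16)? yes] AND [Class-G Damage (§2.12)? yes] → satisfied.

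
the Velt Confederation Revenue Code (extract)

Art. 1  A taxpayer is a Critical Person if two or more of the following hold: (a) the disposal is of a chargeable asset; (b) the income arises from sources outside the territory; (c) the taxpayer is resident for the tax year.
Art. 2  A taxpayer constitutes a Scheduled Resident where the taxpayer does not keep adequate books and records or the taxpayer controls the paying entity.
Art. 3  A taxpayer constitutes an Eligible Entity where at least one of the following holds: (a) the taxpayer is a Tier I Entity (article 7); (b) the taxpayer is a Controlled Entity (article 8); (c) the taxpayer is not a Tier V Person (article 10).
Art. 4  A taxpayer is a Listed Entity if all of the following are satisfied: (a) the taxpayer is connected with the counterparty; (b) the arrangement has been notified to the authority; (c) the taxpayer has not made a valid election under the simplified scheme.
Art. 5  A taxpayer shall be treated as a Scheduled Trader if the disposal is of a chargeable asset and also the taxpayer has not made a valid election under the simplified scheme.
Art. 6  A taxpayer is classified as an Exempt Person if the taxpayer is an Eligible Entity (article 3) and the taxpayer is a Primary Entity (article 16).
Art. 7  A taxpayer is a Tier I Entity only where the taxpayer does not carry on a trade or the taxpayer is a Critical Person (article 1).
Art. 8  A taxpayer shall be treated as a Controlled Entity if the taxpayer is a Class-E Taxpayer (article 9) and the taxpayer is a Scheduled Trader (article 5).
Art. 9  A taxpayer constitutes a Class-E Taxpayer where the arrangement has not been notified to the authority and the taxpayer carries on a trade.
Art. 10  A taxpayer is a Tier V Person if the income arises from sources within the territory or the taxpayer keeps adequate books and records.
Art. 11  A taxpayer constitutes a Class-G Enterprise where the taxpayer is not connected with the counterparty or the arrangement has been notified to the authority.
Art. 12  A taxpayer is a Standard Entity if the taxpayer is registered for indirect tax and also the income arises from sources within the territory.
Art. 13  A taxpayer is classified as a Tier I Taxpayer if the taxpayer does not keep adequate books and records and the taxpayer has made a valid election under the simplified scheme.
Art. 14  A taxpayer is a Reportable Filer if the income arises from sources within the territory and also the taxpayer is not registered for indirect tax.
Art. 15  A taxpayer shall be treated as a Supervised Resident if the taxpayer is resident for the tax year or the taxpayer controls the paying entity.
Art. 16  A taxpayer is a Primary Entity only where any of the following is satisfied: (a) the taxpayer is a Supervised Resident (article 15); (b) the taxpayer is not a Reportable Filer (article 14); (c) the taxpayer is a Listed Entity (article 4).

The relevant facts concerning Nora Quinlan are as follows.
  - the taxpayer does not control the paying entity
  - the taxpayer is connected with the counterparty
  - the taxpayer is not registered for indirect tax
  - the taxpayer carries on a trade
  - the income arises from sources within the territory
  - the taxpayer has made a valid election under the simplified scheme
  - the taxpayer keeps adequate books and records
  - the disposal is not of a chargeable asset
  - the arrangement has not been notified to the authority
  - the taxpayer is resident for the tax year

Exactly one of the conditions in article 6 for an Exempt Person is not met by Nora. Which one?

article 1 — Critical Person: the disposal is of a chargeable asset? no; the income arises from sources outside the territory? no; the taxpayer is resident for the tax year? yes — 1 of 3 hold (need ≥2) → not satisfied.
article 7 — Tier I Entity: [the taxpayer does not carry on a trade? no] OR [Critical Person (article 1)? no] → not satisfied.
article 9 — Class-E Taxpayer: [the arrangement has not been notified to the authority? yes] AND [the taxpayer carries on a trade? yes] → satisfied.
article 5 — Scheduled Trader: [the disposal is of a chargeable asset? no] AND [the taxpayer has not made a valid election under the simplified scheme? no] → not satisfied.
article 8 — Controlled Entity: [Class-E Taxpayer (article 9)? yes] AND [Scheduled Trader (article 5)? no] → not satisfied.
article 10 — Tier V Person: [the income arises from sources within the territory? yes] OR [the taxpayer keeps adequate books and records? yes] → satisfied.
article 3 — Eligible Entity: [Tier I Entity (article 7)? no] OR [Controlled Entity (article 8)? no] OR [not a Tier V Person (article 10)? no] → not satisfied.
article 15 — Supervised Resident: [the taxpayer is resident for the tax year? yes] OR [the taxpayer controls the paying entity? no] → satisfied.
article 14 — Reportable Filer: [the income arises from sources within the territory? yes] AND [the taxpayer is not registered for indirect tax? yes] → satisfied.
article 4 — Listed Entity: [the taxpayer is connected with the counterparty? yes] AND [the arrangement has been notified to the authority? no] AND [the taxpayer has not made a valid election under the simplified scheme? no] → not satisfied.
article 16 — Primary Entity: [Supervised Resident (article 15)? yes] OR [not a Reportable Filer (article 14)? no] OR [Listed Entity (article 4)? no] → satisfied.
article 6 — Exempt Person: [Eligible Entity (article 3)? no] AND [Primary Entity (article 16)? yes] → not satisfied.

Eligible Entity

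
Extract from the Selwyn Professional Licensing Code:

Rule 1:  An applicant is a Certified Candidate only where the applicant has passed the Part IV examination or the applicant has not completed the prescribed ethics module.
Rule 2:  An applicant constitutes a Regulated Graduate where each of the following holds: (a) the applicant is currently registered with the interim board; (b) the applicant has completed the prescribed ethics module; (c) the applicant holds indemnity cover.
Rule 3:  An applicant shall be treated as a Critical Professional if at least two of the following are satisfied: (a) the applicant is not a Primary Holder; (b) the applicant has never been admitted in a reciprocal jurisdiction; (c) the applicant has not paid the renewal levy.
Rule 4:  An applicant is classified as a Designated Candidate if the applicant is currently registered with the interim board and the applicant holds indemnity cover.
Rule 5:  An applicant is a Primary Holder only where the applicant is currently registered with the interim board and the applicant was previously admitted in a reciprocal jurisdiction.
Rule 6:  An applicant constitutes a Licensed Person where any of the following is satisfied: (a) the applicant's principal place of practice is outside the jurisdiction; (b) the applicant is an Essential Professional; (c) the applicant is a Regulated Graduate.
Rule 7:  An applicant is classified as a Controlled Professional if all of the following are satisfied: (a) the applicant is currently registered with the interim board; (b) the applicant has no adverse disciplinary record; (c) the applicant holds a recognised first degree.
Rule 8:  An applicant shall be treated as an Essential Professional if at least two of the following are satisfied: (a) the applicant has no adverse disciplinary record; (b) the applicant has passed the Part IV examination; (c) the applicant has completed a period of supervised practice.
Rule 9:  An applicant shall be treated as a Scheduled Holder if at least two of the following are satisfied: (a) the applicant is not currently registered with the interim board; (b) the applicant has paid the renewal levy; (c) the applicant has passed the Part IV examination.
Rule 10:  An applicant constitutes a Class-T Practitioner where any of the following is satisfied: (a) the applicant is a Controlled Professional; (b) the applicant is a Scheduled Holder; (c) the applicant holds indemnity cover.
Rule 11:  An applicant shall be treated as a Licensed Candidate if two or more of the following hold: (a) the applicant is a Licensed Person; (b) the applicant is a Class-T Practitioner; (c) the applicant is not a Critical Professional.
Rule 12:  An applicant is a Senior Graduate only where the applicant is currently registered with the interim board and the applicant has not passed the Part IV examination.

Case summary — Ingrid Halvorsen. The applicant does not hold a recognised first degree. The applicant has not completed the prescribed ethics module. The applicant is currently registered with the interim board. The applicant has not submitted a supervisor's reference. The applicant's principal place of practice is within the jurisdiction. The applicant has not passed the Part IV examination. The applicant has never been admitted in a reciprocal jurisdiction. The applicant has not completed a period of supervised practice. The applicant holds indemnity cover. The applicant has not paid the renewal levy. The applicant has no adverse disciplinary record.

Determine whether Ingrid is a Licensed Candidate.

No

rule 8 — Essential Professional: the applicant has no adverse disciplinary record? yes; the applicant has passed the Part IV examination? no; the applicant has completed a period of supervised practice? no — 1 of 3 hold (need ≥2) → not satisfied.
rule 2 — Regulated Graduate: [the applicant is currently registered with the interim board? yes] AND [the applicant has completed the prescribed ethics module? no] AND [the applicant holds indemnity cover? yes] → not satisfied.
rule 6 — Licensed Person: [the applicant's principal place of practice is outside the jurisdiction? no] OR [Essential Professional (rule 8)? no] OR [Regulated Graduate (rule 2)? no] → not satisfied.
rule 7 — Controlled Professional: [the applicant is currently registered with the interim board? yes] AND [the applicant has no adverse disciplinary record? yes] AND [the applicant holds a recognised first degree? no] → not satisfied.
rule 9 — Scheduled Holder: the applicant is not currently registered with the interim board? no; the applicant has paid the renewal levy? no; the applicant has passed the Part IV examination? no — 0 of 3 hold (need ≥2) → not satisfied.
rule 10 — Class-T Practitioner: [Controlled Professional (rule 7)? no] OR [Scheduled Holder (rule 9)? no] OR [the applicant holds indemnity cover? yes] → satisfied.
rule 5 — Primary Holder: [the applicant is currently registered with the interim board? yes] AND [the applicant was previously admitted in a reciprocal jurisdiction? no] → not satisfied.
rule 3 — Critical Professional: not a Primary Holder (rule 5)? yes; the applicant has never been admitted in a reciprocal jurisdiction? yes; the applicant has not paid the renewal levy? yes — 3 of 3 hold (need ≥2) → satisfied.
rule 11 — Licensed Candidate: Licensed Person (rule 6)? no; Class-T Practitioner (rule 10)? yes; not a Critical Professional (rule 3)? no — 1 of 3 hold (need ≥2) → not satisfied.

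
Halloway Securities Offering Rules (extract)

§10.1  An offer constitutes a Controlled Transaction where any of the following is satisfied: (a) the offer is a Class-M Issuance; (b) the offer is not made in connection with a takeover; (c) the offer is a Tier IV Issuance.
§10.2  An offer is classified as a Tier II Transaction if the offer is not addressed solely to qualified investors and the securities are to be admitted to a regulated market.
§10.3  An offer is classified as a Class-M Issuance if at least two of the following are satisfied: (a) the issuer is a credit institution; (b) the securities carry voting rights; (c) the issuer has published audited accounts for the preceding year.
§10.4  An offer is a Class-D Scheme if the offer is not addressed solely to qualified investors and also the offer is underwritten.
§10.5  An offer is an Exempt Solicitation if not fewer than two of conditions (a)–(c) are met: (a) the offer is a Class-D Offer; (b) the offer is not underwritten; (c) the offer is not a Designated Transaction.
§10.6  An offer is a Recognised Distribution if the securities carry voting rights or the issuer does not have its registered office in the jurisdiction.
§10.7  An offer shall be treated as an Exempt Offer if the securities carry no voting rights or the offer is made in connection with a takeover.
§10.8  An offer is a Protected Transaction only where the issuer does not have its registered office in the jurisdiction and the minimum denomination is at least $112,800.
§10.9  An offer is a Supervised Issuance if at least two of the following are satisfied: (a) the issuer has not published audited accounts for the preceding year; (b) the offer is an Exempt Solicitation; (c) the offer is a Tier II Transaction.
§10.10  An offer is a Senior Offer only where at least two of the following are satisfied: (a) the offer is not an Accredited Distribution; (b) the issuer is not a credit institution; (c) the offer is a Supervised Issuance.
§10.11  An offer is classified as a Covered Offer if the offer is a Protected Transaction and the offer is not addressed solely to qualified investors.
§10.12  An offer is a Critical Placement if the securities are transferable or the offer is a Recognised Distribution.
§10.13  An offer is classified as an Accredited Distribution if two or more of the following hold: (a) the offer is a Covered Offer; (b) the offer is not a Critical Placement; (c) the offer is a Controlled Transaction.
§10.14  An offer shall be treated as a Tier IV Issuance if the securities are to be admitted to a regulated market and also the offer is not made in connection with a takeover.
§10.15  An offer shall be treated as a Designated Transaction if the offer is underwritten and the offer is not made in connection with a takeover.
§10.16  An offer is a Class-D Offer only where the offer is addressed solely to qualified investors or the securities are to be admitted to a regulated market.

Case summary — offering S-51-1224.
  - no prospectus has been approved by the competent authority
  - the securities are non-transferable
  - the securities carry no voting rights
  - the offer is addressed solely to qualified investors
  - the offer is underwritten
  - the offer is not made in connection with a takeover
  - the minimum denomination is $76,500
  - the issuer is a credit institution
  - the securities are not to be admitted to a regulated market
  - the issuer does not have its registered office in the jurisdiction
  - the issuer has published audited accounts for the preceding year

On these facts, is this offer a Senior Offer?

No

Under §10.8: the issuer does not have its registered office in the jurisdiction? yes; and minimum denomination: $76,500 ≥ $112,800? no. So the offer is not a Protected Transaction.
Under §10.11: Protected Transaction (§10.8)? no; and the offer is not addressed solely to qualified investors? no. So the offer is not a Covered Offer.
Under §10.6: the securities carry voting rights? no; or the issuer does not have its registered office in the jurisdiction? yes. So the offer is a Recognised Distribution.
Under §10.12: the securities are transferable? no; or Recognised Distribution (§10.6)? yes. So the offer is a Critical Placement.
Under §10.3: the issuer is a credit institution? yes; the securities carry voting rights? no; the issuer has published audited accounts for the preceding year? yes — 2 of 3 hold (need ≥2) → satisfied.
Under §10.14: the securities are to be admitted to a regulated market? no; and the offer is not made in connection with a takeover? yes. So the offer is not a Tier IV Issuance.
Under §10.1: Class-M Issuance (§10.3)? yes; or the offer is not made in connection with a takeover? yes; or Tier IV Issuance (§10.14)? no. So the offer is a Controlled Transaction.
Under §10.13: Covered Offer (§10.11)? no; not a Critical Placement (§10.12)? no; Controlled Transaction (§10.1)? yes — 1 of 3 hold (need ≥2) → not satisfied.
Under §10.16: the offer is addressed solely to qualified investors? yes; or the securities are to be admitted to a regulated market? no. So the offer is a Class-D Offer.
Under §10.15: the offer is underwritten? yes; and the offer is not made in connection with a takeover? yes. So the offer is a Designated Transaction.
Under §10.5: Class-D Offer (§10.16)? yes; the offer is not underwritten? no; not a Designated Transaction (§10.15)? no — 1 of 3 hold (need ≥2) → not satisfied.
Under §10.2: the offer is not addressed solely to qualified investors? no; and the securities are to be admitted to a regulated market? no. So the offer is not a Tier II Transaction.
Under §10.9: the issuer has not published audited accounts for the preceding year? no; Exempt Solicitation (§10.5)? no; Tier II Transaction (§10.2)? no — 0 of 3 hold (need ≥2) → not satisfied.
Under §10.10: not an Accredited Distribution (§10.13)? yes; the issuer is not a credit institution? no; Supervised Issuance (§10.9)? no — 1 of 3 hold (need ≥2) → not satisfied.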